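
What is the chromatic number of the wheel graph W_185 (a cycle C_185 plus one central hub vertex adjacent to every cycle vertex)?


W_185 consists of the cycle C_185 together with a hub vertex adjacent to every cycle vertex.
The cycle C_185 needs 3 colors (odd cycle -> 3).
The hub is adjacent to every cycle vertex, so it must receive a new color distinct from all of them.
Chromatic number = 3 + 1 = 4.

4


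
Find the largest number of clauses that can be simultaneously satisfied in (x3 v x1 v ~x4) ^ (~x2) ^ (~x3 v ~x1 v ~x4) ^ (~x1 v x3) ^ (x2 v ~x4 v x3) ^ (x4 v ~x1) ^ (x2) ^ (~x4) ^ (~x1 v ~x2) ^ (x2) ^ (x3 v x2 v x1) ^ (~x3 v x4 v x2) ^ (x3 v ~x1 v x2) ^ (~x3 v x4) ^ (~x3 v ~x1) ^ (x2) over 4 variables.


Enumerate all 16 truth assignments.
For each, count how many of the 16 clauses are satisfied.
The formula is not fully satisfiable, so the maximum is below 16.
Maximum simultaneously satisfiable clauses = 15.

15


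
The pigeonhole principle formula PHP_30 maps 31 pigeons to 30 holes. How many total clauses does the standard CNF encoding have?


The PHP encoding has two parts:
1) At-least-one-hole clauses: 31 (one per pigeon, each with 30 literals).
2) At-most-one-pigeon-per-hole clauses: 30 holes * C(31,2) = 30 * 465 = 13950.
Total clauses = 31 + 13950 = 13981.

13981


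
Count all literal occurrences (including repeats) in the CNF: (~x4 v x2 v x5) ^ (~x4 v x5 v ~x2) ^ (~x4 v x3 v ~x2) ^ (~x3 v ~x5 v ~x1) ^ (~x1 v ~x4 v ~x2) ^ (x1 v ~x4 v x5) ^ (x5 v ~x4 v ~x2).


Clause lengths: 3, 3, 3, 3, 3, 3, 3.
Sum = 3 + 3 + 3 + 3 + 3 + 3 + 3 = 21.

21


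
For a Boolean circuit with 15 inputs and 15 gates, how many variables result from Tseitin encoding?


The Tseitin transformation introduces one auxiliary variable per gate.
Total variables = inputs + gates = 15 + 15 = 30.

30


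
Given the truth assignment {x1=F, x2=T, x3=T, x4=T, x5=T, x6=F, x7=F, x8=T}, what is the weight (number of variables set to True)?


The weight is the number of variables assigned True.
True variables: x2, x3, x4, x5, x8.
Weight = 5.

5


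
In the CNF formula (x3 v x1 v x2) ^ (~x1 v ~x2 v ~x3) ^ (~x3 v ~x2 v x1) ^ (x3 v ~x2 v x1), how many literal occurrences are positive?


Scan each clause for unnegated literals.
Clause 1: 3 positive; Clause 2: 0 positive; Clause 3: 1 positive; Clause 4: 2 positive.
Total positive literal occurrences = 6.

6


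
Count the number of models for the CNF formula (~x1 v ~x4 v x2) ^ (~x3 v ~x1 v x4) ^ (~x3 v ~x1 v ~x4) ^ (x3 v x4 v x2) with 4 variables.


Enumerate all 16 truth assignments over 4 variables.
Test each against every clause.
Satisfying assignments found: 9.

9


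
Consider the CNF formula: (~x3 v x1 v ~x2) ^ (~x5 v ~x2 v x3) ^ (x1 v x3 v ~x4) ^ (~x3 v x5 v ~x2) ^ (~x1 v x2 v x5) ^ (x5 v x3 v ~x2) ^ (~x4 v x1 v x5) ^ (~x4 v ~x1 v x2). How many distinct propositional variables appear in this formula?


Identify each distinct variable in the formula.
Variables found: x1, x2, x3, x4, x5.
Total distinct variables = 5.

5


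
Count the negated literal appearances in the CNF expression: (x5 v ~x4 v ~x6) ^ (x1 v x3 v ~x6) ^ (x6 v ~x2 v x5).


Scan each clause for negated literals.
Clause 1: 2 negative; Clause 2: 1 negative; Clause 3: 1 negative.
Total negative literal occurrences = 4.

4


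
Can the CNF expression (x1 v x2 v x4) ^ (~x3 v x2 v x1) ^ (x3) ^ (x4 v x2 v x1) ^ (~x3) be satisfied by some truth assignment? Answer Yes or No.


Check all 16 possible truth assignments.
Number of satisfying assignments found: 0.
The formula is unsatisfiable.

No


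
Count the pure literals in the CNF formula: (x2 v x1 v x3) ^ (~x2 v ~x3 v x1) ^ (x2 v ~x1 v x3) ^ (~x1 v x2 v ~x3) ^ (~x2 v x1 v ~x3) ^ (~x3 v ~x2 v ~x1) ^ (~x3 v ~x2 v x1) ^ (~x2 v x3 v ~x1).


A pure literal appears in only one polarity across all clauses.
No pure literals found.
Count = 0.

0


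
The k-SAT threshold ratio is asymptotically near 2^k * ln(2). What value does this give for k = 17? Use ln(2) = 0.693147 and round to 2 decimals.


Using the asymptotic formula: threshold ~ 2^k * ln(2).
2^17 = 131072.
131072 * 0.693147 = 90852.16.

90852.16


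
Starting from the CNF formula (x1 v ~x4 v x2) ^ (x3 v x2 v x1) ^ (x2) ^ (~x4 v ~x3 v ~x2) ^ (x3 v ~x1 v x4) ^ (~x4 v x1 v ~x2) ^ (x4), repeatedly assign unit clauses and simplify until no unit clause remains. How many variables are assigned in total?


Unit propagation repeatedly assigns the literal in any unit clause, then simplifies.
Assignments in order: x2 = T, x4 = T, x3 = F, x1 = T.
No further unit clauses remain.
Total variables assigned = 4.

4


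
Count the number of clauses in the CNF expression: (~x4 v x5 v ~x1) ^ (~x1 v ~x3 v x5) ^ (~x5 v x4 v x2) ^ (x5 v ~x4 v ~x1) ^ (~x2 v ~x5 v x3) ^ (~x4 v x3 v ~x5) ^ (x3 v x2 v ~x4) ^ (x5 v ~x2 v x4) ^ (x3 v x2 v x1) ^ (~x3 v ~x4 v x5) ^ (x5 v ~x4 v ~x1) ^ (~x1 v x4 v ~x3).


Each group enclosed in parentheses joined by ^ is one clause.
Counting the conjuncts: 12 clauses.

12


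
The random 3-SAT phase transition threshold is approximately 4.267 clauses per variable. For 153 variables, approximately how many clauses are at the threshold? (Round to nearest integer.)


The 3-SAT phase transition occurs at approximately 4.267 clauses per variable.
m = 4.267 * 153 = 652.851.
Rounded to nearest integer: 653.

653


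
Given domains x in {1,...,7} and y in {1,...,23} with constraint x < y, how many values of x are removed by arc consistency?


For the constraint x < y, x needs a supporting value in y's domain.
x can be at most 22 (one less than y's maximum).
Valid x values from domain: 7 out of 7.
Pruned = 7 - 7 = 0.

0


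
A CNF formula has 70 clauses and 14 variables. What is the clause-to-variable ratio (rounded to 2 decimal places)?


Clause-to-variable ratio = clauses / variables.
70 / 14 = 5.0.

5.0


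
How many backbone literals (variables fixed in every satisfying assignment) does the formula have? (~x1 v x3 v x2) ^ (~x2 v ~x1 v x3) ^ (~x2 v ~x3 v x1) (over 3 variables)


Find all satisfying assignments: 5 model(s).
Check which variables have the same value in every model.
No variable is fixed across all models.
Backbone size = 0.

0


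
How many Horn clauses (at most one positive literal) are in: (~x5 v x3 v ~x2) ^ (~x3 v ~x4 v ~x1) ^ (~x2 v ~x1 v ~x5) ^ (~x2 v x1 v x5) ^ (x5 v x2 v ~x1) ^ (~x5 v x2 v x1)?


A Horn clause has at most one positive literal.
Clause 1: 1 positive lit(s) -> Horn
Clause 2: 0 positive lit(s) -> Horn
Clause 3: 0 positive lit(s) -> Horn
Clause 4: 2 positive lit(s) -> not Horn
Clause 5: 2 positive lit(s) -> not Horn
Clause 6: 2 positive lit(s) -> not Horn
Total Horn clauses = 3.

3


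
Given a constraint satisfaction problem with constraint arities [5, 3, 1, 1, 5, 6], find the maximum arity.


The arities are: 5, 3, 1, 1, 5, 6.
Scan for the maximum value.
Maximum arity = 6.

6


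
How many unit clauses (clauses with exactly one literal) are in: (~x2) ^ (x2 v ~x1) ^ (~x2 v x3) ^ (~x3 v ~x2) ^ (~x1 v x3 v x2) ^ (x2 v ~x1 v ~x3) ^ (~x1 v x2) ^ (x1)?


A unit clause contains exactly one literal.
Unit clauses found: (~x2), (x1).
Count = 2.

2


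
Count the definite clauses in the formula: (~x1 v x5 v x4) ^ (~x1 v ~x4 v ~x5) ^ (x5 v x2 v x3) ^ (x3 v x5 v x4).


A definite clause has exactly one positive literal.
Clause 1: 2 positive -> not definite
Clause 2: 0 positive -> not definite
Clause 3: 3 positive -> not definite
Clause 4: 3 positive -> not definite
Definite clause count = 0.

0


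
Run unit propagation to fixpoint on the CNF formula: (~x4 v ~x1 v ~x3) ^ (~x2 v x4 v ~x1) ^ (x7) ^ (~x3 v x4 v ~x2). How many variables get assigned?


Unit propagation repeatedly assigns the literal in any unit clause, then simplifies.
Assignments in order: x7 = T.
No further unit clauses remain.
Total variables assigned = 1.

1


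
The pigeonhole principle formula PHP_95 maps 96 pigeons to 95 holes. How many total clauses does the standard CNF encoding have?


The PHP encoding has two parts:
1) At-least-one-hole clauses: 96 (one per pigeon, each with 95 literals).
2) At-most-one-pigeon-per-hole clauses: 95 holes * C(96,2) = 95 * 4560 = 433200.
Total clauses = 96 + 433200 = 433296.

433296


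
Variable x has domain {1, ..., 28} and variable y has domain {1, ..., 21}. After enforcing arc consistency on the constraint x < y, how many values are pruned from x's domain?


For the constraint x < y, x needs a supporting value in y's domain.
x can be at most 20 (one less than y's maximum).
Valid x values from domain: 20 out of 28.
Pruned = 28 - 20 = 8.

8


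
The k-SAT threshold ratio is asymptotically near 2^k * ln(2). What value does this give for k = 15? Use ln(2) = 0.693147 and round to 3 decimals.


Using the asymptotic formula: threshold ~ 2^k * ln(2).
2^15 = 32768.
32768 * 0.693147 = 22713.041.

22713.041


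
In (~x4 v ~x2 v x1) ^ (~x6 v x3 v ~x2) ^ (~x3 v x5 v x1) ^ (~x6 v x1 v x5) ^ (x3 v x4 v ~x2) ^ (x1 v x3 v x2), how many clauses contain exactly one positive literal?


A definite clause has exactly one positive literal.
Clause 1: 1 positive -> definite
Clause 2: 1 positive -> definite
Clause 3: 2 positive -> not definite
Clause 4: 2 positive -> not definite
Clause 5: 2 positive -> not definite
Clause 6: 3 positive -> not definite
Definite clause count = 2.

2


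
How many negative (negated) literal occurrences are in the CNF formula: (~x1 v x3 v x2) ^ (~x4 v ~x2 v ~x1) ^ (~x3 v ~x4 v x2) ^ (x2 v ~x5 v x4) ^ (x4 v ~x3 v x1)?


Scan each clause for negated literals.
Clause 1: 1 negative; Clause 2: 3 negative; Clause 3: 2 negative; Clause 4: 1 negative; Clause 5: 1 negative.
Total negative literal occurrences = 8.

8


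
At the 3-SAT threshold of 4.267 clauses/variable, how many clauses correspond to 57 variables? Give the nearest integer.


The 3-SAT phase transition occurs at approximately 4.267 clauses per variable.
m = 4.267 * 57 = 243.219.
Rounded to nearest integer: 243.

243


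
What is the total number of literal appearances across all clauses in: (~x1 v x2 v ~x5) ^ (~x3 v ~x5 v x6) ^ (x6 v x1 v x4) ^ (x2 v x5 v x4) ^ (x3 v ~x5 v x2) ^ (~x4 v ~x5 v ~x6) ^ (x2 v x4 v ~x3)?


Clause lengths: 3, 3, 3, 3, 3, 3, 3.
Sum = 3 + 3 + 3 + 3 + 3 + 3 + 3 = 21.

21


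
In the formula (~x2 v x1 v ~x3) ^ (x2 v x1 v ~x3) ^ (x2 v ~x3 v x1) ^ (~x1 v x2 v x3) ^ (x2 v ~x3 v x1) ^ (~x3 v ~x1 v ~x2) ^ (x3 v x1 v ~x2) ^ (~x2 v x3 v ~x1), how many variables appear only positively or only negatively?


A pure literal appears in only one polarity across all clauses.
No pure literals found.
Count = 0.

0


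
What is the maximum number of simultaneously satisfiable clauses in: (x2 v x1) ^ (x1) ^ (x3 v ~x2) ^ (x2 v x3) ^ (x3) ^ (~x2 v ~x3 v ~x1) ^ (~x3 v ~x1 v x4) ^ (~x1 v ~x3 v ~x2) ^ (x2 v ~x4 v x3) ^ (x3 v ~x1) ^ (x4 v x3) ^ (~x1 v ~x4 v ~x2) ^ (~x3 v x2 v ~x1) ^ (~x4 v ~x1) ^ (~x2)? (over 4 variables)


Enumerate all 16 truth assignments.
For each, count how many of the 15 clauses are satisfied.
The formula is not fully satisfiable, so the maximum is below 15.
Maximum simultaneously satisfiable clauses = 13.

13


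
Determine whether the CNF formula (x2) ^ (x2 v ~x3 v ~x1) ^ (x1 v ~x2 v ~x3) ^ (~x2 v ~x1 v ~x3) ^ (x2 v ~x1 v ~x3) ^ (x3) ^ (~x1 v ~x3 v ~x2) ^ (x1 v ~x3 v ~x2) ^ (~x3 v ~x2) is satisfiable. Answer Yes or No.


Check all 8 possible truth assignments.
Number of satisfying assignments found: 0.
The formula is unsatisfiable.

No


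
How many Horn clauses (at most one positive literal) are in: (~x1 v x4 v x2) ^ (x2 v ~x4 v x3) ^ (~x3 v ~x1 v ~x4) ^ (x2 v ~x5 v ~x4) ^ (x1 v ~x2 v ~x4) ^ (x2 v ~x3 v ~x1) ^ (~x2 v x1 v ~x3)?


A Horn clause has at most one positive literal.
Clause 1: 2 positive lit(s) -> not Horn
Clause 2: 2 positive lit(s) -> not Horn
Clause 3: 0 positive lit(s) -> Horn
Clause 4: 1 positive lit(s) -> Horn
Clause 5: 1 positive lit(s) -> Horn
Clause 6: 1 positive lit(s) -> Horn
Clause 7: 1 positive lit(s) -> Horn
Total Horn clauses = 5.

5


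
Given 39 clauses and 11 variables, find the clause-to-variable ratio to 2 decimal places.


Clause-to-variable ratio = clauses / variables.
39 / 11 = 3.55.

3.55


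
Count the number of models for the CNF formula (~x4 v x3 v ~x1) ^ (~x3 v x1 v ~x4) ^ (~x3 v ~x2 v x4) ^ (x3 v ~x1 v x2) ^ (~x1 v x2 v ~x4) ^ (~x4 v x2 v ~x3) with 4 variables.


Enumerate all 16 truth assignments over 4 variables.
Test each against every clause.
Satisfying assignments found: 8.

8


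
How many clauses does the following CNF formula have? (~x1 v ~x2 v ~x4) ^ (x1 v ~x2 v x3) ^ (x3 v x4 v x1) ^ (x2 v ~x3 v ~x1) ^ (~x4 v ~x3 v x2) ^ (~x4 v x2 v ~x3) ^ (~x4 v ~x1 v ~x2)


Each group enclosed in parentheses joined by ^ is one clause.
Counting the conjuncts: 7 clauses.

7


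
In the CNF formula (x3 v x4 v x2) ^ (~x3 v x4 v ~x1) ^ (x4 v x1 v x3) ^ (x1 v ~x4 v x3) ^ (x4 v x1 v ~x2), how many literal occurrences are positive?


Scan each clause for unnegated literals.
Clause 1: 3 positive; Clause 2: 1 positive; Clause 3: 3 positive; Clause 4: 2 positive; Clause 5: 2 positive.
Total positive literal occurrences = 11.

11


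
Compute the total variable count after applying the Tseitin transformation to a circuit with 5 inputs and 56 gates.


The Tseitin transformation introduces one auxiliary variable per gate.
Total variables = inputs + gates = 5 + 56 = 61.

61


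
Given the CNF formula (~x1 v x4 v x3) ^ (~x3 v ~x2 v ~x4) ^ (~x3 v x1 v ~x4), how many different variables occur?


Identify each distinct variable in the formula.
Variables found: x1, x2, x3, x4.
Total distinct variables = 4.

4


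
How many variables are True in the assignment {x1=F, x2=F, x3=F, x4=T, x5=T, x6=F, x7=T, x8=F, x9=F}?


The weight is the number of variables assigned True.
True variables: x4, x5, x7.
Weight = 3.

3


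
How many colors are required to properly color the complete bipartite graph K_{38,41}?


K_{38,41} is bipartite by definition: the two parts are independent sets, with every edge crossing between them.
Color all vertices in one part with color 1 and all vertices in the other part with color 2.
Since the graph has at least one edge, one color does not suffice.
Chromatic number = 2.

2


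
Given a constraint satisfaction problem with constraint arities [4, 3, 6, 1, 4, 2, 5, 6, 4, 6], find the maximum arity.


The arities are: 4, 3, 6, 1, 4, 2, 5, 6, 4, 6.
Scan for the maximum value.
Maximum arity = 6.

6


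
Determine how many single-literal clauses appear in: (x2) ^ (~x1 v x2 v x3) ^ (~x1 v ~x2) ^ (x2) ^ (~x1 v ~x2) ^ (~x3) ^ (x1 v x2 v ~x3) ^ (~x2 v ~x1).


A unit clause contains exactly one literal.
Unit clauses found: (x2), (x2), (~x3).
Count = 3.

3


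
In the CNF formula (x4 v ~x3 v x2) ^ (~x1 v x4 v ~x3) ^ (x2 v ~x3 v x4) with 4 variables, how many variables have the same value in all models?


Find all satisfying assignments: 13 model(s).
Check which variables have the same value in every model.
No variable is fixed across all models.
Backbone size = 0.

0


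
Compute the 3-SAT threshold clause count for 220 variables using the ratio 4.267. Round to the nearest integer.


The 3-SAT phase transition occurs at approximately 4.267 clauses per variable.
m = 4.267 * 220 = 938.74.
Rounded to nearest integer: 939.

939


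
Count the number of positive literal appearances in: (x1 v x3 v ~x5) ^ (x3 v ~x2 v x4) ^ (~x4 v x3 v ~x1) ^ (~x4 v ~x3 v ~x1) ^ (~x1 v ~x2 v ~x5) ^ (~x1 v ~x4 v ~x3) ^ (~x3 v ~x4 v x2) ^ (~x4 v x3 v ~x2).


Scan each clause for unnegated literals.
Clause 1: 2 positive; Clause 2: 2 positive; Clause 3: 1 positive; Clause 4: 0 positive; Clause 5: 0 positive; Clause 6: 0 positive; Clause 7: 1 positive; Clause 8: 1 positive.
Total positive literal occurrences = 7.

7


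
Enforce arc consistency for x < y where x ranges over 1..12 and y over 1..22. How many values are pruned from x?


For the constraint x < y, x needs a supporting value in y's domain.
x can be at most 21 (one less than y's maximum).
Valid x values from domain: 12 out of 12.
Pruned = 12 - 12 = 0.

0


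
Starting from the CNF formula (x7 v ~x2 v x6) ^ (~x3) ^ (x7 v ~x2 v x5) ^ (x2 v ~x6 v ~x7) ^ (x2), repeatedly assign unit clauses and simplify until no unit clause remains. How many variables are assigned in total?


Unit propagation repeatedly assigns the literal in any unit clause, then simplifies.
Assignments in order: x3 = F, x2 = T.
No further unit clauses remain.
Total variables assigned = 2.

2


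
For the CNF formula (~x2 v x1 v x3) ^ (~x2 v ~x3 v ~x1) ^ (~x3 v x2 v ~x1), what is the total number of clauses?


Each group enclosed in parentheses joined by ^ is one clause.
Counting the conjuncts: 3 clauses.

3


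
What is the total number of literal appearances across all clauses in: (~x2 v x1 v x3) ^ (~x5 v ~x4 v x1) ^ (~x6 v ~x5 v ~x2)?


Clause lengths: 3, 3, 3.
Sum = 3 + 3 + 3 = 9.

9


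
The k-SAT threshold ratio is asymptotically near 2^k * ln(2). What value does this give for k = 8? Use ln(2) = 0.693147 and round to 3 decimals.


Using the asymptotic formula: threshold ~ 2^k * ln(2).
2^8 = 256.
256 * 0.693147 = 177.446.

177.446


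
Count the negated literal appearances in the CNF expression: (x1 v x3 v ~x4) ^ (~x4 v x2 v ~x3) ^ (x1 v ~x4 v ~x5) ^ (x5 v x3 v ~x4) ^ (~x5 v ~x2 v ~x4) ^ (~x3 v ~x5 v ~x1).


Scan each clause for negated literals.
Clause 1: 1 negative; Clause 2: 2 negative; Clause 3: 2 negative; Clause 4: 1 negative; Clause 5: 3 negative; Clause 6: 3 negative.
Total negative literal occurrences = 12.

12


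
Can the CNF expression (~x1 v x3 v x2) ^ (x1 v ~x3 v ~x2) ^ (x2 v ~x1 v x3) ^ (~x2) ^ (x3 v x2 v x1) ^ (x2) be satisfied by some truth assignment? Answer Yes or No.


Check all 8 possible truth assignments.
Number of satisfying assignments found: 0.
The formula is unsatisfiable.

No


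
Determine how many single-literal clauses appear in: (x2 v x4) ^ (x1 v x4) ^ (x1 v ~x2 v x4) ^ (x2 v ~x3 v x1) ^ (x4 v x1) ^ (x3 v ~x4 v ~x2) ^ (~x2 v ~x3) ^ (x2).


A unit clause contains exactly one literal.
Unit clauses found: (x2).
Count = 1.

1


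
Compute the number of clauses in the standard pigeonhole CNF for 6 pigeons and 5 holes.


The PHP encoding has two parts:
1) At-least-one-hole clauses: 6 (one per pigeon, each with 5 literals).
2) At-most-one-pigeon-per-hole clauses: 5 holes * C(6,2) = 5 * 15 = 75.
Total clauses = 6 + 75 = 81.

81


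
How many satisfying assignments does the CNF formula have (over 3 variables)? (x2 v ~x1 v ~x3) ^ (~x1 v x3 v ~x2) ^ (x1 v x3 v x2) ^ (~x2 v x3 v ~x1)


Enumerate all 8 truth assignments over 3 variables.
Test each against every clause.
Satisfying assignments found: 5.

5


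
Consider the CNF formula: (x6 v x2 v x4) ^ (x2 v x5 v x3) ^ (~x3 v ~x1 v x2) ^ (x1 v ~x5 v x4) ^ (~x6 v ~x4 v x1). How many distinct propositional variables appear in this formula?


Identify each distinct variable in the formula.
Variables found: x1, x2, x3, x4, x5, x6.
Total distinct variables = 6.

6


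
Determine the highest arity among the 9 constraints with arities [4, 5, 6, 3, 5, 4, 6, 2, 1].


The arities are: 4, 5, 6, 3, 5, 4, 6, 2, 1.
Scan for the maximum value.
Maximum arity = 6.

6


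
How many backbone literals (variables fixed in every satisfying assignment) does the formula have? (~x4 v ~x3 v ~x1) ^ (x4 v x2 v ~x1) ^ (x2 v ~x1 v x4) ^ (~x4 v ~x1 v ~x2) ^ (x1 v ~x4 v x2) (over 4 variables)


Find all satisfying assignments: 9 model(s).
Check which variables have the same value in every model.
No variable is fixed across all models.
Backbone size = 0.

0


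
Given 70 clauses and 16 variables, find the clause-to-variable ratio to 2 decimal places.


Clause-to-variable ratio = clauses / variables.
70 / 16 = 4.38.

4.38


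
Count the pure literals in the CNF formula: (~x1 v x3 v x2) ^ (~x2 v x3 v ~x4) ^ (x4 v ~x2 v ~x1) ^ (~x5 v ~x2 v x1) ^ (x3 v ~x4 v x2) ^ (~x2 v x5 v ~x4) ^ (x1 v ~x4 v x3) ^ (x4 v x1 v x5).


A pure literal appears in only one polarity across all clauses.
Pure literals: x3 (positive only).
Count = 1.

1


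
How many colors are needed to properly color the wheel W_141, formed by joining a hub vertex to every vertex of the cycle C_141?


W_141 consists of the cycle C_141 together with a hub vertex adjacent to every cycle vertex.
The cycle C_141 needs 3 colors (odd cycle -> 3).
The hub is adjacent to every cycle vertex, so it must receive a new color distinct from all of them.
Chromatic number = 3 + 1 = 4.

4


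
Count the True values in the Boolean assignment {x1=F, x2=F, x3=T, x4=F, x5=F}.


The weight is the number of variables assigned True.
True variables: x3.
Weight = 1.

1


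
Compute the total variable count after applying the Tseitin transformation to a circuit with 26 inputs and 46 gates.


The Tseitin transformation introduces one auxiliary variable per gate.
Total variables = inputs + gates = 26 + 46 = 72.

72


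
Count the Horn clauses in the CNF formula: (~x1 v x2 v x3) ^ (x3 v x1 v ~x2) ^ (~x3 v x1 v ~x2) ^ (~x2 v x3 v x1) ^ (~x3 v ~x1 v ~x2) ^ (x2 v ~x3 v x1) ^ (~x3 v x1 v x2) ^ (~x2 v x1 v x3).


A Horn clause has at most one positive literal.
Clause 1: 2 positive lit(s) -> not Horn
Clause 2: 2 positive lit(s) -> not Horn
Clause 3: 1 positive lit(s) -> Horn
Clause 4: 2 positive lit(s) -> not Horn
Clause 5: 0 positive lit(s) -> Horn
Clause 6: 2 positive lit(s) -> not Horn
Clause 7: 2 positive lit(s) -> not Horn
Clause 8: 2 positive lit(s) -> not Horn
Total Horn clauses = 2.

2


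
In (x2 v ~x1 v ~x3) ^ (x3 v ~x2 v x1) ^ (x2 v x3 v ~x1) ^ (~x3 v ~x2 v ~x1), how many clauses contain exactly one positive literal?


A definite clause has exactly one positive literal.
Clause 1: 1 positive -> definite
Clause 2: 2 positive -> not definite
Clause 3: 2 positive -> not definite
Clause 4: 0 positive -> not definite
Definite clause count = 1.

1


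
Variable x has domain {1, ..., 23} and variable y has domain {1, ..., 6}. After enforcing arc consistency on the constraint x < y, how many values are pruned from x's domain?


For the constraint x < y, x needs a supporting value in y's domain.
x can be at most 5 (one less than y's maximum).
Valid x values from domain: 5 out of 23.
Pruned = 23 - 5 = 18.

18


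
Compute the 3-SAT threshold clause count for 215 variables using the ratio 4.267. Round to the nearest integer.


The 3-SAT phase transition occurs at approximately 4.267 clauses per variable.
m = 4.267 * 215 = 917.405.
Rounded to nearest integer: 917.

917


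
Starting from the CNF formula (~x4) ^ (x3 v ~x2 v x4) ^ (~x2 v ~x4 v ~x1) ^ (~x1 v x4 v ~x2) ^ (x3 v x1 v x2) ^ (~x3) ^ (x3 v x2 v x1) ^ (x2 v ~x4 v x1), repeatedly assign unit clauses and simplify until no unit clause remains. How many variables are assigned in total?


Unit propagation repeatedly assigns the literal in any unit clause, then simplifies.
Assignments in order: x4 = F, x3 = F, x2 = F, x1 = T.
No further unit clauses remain.
Total variables assigned = 4.

4


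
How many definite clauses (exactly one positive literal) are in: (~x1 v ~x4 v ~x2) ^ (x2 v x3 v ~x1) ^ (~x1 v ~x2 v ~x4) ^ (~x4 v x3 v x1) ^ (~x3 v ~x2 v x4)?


A definite clause has exactly one positive literal.
Clause 1: 0 positive -> not definite
Clause 2: 2 positive -> not definite
Clause 3: 0 positive -> not definite
Clause 4: 2 positive -> not definite
Clause 5: 1 positive -> definite
Definite clause count = 1.

1


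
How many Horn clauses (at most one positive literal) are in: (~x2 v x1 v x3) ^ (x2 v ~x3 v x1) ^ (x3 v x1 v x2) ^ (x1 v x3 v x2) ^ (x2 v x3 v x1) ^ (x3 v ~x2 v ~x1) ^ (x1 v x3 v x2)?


A Horn clause has at most one positive literal.
Clause 1: 2 positive lit(s) -> not Horn
Clause 2: 2 positive lit(s) -> not Horn
Clause 3: 3 positive lit(s) -> not Horn
Clause 4: 3 positive lit(s) -> not Horn
Clause 5: 3 positive lit(s) -> not Horn
Clause 6: 1 positive lit(s) -> Horn
Clause 7: 3 positive lit(s) -> not Horn
Total Horn clauses = 1.

1


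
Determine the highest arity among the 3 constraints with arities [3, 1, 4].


The arities are: 3, 1, 4.
Scan for the maximum value.
Maximum arity = 4.

4


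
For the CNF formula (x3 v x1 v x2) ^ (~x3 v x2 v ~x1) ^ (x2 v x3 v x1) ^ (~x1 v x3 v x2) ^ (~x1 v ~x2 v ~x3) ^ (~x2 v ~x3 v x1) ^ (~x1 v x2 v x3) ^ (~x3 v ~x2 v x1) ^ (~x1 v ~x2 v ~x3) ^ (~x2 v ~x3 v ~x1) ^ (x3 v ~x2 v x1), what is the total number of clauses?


Each group enclosed in parentheses joined by ^ is one clause.
Counting the conjuncts: 11 clauses.

11


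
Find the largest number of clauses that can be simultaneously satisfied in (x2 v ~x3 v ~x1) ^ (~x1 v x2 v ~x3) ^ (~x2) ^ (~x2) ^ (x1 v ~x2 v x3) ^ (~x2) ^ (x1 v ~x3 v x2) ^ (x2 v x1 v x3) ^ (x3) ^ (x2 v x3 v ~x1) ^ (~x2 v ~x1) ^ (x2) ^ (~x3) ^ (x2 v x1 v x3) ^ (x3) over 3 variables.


Enumerate all 8 truth assignments.
For each, count how many of the 15 clauses are satisfied.
The formula is not fully satisfiable, so the maximum is below 15.
Maximum simultaneously satisfiable clauses = 12.

12


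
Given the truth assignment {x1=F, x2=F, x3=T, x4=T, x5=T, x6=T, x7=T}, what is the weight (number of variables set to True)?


The weight is the number of variables assigned True.
True variables: x3, x4, x5, x6, x7.
Weight = 5.

5


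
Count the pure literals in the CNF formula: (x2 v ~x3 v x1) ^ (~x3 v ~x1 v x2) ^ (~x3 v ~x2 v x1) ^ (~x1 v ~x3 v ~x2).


A pure literal appears in only one polarity across all clauses.
Pure literals: x3 (negative only).
Count = 1.

1


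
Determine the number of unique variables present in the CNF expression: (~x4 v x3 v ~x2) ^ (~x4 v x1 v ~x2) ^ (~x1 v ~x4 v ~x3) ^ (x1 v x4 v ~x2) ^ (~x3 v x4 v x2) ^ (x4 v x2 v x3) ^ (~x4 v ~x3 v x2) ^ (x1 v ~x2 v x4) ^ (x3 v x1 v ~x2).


Identify each distinct variable in the formula.
Variables found: x1, x2, x3, x4.
Total distinct variables = 4.

4


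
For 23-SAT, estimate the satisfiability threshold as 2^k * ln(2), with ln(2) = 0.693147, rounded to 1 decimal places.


Using the asymptotic formula: threshold ~ 2^k * ln(2).
2^23 = 8388608.
8388608 * 0.693147 = 5814538.5.

5814538.5


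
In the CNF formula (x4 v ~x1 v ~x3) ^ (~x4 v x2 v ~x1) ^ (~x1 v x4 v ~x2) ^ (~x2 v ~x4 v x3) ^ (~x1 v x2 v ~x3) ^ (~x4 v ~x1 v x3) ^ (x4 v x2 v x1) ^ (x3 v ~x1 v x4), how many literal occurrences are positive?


Scan each clause for unnegated literals.
Clause 1: 1 positive; Clause 2: 1 positive; Clause 3: 1 positive; Clause 4: 1 positive; Clause 5: 1 positive; Clause 6: 1 positive; Clause 7: 3 positive; Clause 8: 2 positive.
Total positive literal occurrences = 11.

11


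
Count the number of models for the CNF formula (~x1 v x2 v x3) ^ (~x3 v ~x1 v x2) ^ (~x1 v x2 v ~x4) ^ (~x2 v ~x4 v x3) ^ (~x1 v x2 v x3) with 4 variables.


Enumerate all 16 truth assignments over 4 variables.
Test each against every clause.
Satisfying assignments found: 10.

10


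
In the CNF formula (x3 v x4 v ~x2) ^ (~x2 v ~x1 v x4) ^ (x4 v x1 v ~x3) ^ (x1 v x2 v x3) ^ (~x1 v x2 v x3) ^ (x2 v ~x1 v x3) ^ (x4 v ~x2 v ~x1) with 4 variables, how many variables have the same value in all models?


Find all satisfying assignments: 7 model(s).
Check which variables have the same value in every model.
No variable is fixed across all models.
Backbone size = 0.

0


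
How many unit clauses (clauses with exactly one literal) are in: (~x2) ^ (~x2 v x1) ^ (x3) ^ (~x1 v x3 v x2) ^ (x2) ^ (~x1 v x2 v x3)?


A unit clause contains exactly one literal.
Unit clauses found: (~x2), (x3), (x2).
Count = 3.

3


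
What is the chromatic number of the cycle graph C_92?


A cycle on an even number of vertices is bipartite: alternate two colors around the cycle.
Since 92 is even, two colors suffice, and at least two are needed because the graph has edges.
Chromatic number = 2.

2


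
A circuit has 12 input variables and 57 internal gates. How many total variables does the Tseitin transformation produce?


The Tseitin transformation introduces one auxiliary variable per gate.
Total variables = inputs + gates = 12 + 57 = 69.

69


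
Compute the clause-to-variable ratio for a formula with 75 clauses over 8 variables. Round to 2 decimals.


Clause-to-variable ratio = clauses / variables.
75 / 8 = 9.38.

9.38


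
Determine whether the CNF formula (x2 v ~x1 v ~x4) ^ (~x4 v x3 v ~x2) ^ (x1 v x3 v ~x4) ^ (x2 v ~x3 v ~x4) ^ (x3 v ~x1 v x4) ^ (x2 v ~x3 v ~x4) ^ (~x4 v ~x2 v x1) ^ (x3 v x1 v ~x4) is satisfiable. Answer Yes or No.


Check all 16 possible truth assignments.
Number of satisfying assignments found: 7.
The formula is satisfiable.

Yes


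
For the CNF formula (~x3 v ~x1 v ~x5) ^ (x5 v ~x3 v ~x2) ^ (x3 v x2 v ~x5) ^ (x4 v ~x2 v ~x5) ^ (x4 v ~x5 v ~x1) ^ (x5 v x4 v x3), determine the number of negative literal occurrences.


Scan each clause for negated literals.
Clause 1: 3 negative; Clause 2: 2 negative; Clause 3: 1 negative; Clause 4: 2 negative; Clause 5: 2 negative; Clause 6: 0 negative.
Total negative literal occurrences = 10.

10


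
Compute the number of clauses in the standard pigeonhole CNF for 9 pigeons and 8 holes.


The PHP encoding has two parts:
1) At-least-one-hole clauses: 9 (one per pigeon, each with 8 literals).
2) At-most-one-pigeon-per-hole clauses: 8 holes * C(9,2) = 8 * 36 = 288.
Total clauses = 9 + 288 = 297.

297


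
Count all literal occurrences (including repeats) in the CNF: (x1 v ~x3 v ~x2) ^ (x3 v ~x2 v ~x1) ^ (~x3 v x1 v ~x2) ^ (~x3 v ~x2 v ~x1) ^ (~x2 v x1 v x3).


Clause lengths: 3, 3, 3, 3, 3.
Sum = 3 + 3 + 3 + 3 + 3 = 15.

15


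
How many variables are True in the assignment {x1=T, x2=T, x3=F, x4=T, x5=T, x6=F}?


The weight is the number of variables assigned True.
True variables: x1, x2, x4, x5.
Weight = 4.

4


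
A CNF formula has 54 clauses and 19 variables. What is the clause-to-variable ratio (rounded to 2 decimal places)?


Clause-to-variable ratio = clauses / variables.
54 / 19 = 2.84.

2.84


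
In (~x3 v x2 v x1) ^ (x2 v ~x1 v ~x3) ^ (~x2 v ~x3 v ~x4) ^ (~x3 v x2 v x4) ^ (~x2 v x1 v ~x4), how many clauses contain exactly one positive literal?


A definite clause has exactly one positive literal.
Clause 1: 2 positive -> not definite
Clause 2: 1 positive -> definite
Clause 3: 0 positive -> not definite
Clause 4: 2 positive -> not definite
Clause 5: 1 positive -> definite
Definite clause count = 2.

2


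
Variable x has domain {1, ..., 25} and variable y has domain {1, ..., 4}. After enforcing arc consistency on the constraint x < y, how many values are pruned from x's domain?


For the constraint x < y, x needs a supporting value in y's domain.
x can be at most 3 (one less than y's maximum).
Valid x values from domain: 3 out of 25.
Pruned = 25 - 3 = 22.

22


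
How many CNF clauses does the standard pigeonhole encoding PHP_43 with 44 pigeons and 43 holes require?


The PHP encoding has two parts:
1) At-least-one-hole clauses: 44 (one per pigeon, each with 43 literals).
2) At-most-one-pigeon-per-hole clauses: 43 holes * C(44,2) = 43 * 946 = 40678.
Total clauses = 44 + 40678 = 40722.

40722


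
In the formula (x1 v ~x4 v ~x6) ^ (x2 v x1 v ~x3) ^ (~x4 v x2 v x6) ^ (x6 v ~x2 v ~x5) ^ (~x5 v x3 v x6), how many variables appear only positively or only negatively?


A pure literal appears in only one polarity across all clauses.
Pure literals: x1 (positive only), x4 (negative only), x5 (negative only).
Count = 3.

3


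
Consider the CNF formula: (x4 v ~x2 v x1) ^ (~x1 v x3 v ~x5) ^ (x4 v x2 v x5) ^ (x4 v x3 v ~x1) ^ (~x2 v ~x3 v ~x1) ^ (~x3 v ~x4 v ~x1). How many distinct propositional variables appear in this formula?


Identify each distinct variable in the formula.
Variables found: x1, x2, x3, x4, x5.
Total distinct variables = 5.

5


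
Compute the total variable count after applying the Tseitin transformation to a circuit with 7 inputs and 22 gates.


The Tseitin transformation introduces one auxiliary variable per gate.
Total variables = inputs + gates = 7 + 22 = 29.

29


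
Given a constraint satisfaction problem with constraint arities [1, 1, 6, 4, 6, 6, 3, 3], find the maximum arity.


The arities are: 1, 1, 6, 4, 6, 6, 3, 3.
Scan for the maximum value.
Maximum arity = 6.

6


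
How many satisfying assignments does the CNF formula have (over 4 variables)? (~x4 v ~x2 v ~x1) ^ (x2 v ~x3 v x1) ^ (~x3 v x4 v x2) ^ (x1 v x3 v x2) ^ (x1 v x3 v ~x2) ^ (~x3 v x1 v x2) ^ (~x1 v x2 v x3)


Enumerate all 16 truth assignments over 4 variables.
Test each against every clause.
Satisfying assignments found: 5.

5


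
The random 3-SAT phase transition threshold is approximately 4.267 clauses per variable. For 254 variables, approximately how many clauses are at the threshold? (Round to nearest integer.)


The 3-SAT phase transition occurs at approximately 4.267 clauses per variable.
m = 4.267 * 254 = 1083.818.
Rounded to nearest integer: 1084.

1084


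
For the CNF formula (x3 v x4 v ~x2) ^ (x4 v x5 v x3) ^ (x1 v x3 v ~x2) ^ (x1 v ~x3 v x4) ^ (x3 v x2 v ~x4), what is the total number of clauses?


Each group enclosed in parentheses joined by ^ is one clause.
Counting the conjuncts: 5 clauses.

5


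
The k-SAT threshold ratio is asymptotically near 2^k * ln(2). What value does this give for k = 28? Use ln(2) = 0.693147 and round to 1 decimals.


Using the asymptotic formula: threshold ~ 2^k * ln(2).
2^28 = 268435456.
268435456 * 0.693147 = 186065231.0.

186065231.0


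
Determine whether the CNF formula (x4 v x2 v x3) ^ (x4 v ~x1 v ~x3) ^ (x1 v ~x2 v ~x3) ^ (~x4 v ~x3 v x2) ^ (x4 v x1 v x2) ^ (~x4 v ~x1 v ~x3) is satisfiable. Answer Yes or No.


Check all 16 possible truth assignments.
Number of satisfying assignments found: 6.
The formula is satisfiable.

Yes


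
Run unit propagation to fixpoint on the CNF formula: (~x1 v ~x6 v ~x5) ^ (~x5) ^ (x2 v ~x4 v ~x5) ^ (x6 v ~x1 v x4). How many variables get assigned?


Unit propagation repeatedly assigns the literal in any unit clause, then simplifies.
Assignments in order: x5 = F.
No further unit clauses remain.
Total variables assigned = 1.

1


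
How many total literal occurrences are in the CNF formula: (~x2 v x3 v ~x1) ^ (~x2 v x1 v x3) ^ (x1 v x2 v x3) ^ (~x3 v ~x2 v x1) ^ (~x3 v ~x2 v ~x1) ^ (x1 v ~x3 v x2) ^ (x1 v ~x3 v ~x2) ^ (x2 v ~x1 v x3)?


Clause lengths: 3, 3, 3, 3, 3, 3, 3, 3.
Sum = 3 + 3 + 3 + 3 + 3 + 3 + 3 + 3 = 24.

24


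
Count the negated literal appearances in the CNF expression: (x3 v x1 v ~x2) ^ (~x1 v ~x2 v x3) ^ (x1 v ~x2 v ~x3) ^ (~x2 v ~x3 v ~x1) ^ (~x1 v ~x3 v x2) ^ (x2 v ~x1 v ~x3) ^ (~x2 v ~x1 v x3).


Scan each clause for negated literals.
Clause 1: 1 negative; Clause 2: 2 negative; Clause 3: 2 negative; Clause 4: 3 negative; Clause 5: 2 negative; Clause 6: 2 negative; Clause 7: 2 negative.
Total negative literal occurrences = 14.

14


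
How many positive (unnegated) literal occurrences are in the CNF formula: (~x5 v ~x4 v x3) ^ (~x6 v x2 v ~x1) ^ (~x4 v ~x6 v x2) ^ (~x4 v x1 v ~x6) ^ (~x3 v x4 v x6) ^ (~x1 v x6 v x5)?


Scan each clause for unnegated literals.
Clause 1: 1 positive; Clause 2: 1 positive; Clause 3: 1 positive; Clause 4: 1 positive; Clause 5: 2 positive; Clause 6: 2 positive.
Total positive literal occurrences = 8.

8


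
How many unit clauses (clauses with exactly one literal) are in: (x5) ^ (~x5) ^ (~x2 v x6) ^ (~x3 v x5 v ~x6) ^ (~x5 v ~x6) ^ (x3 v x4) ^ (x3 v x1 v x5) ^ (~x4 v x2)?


A unit clause contains exactly one literal.
Unit clauses found: (x5), (~x5).
Count = 2.

2


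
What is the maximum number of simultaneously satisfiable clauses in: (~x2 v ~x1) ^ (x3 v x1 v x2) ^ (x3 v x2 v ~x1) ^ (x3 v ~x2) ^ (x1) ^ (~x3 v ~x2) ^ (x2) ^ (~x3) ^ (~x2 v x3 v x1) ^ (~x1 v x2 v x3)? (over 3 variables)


Enumerate all 8 truth assignments.
For each, count how many of the 10 clauses are satisfied.
The formula is not fully satisfiable, so the maximum is below 10.
Maximum simultaneously satisfiable clauses = 8.

8


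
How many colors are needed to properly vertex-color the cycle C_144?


A cycle on an even number of vertices is bipartite: alternate two colors around the cycle.
Since 144 is even, two colors suffice, and at least two are needed because the graph has edges.
Chromatic number = 2.

2


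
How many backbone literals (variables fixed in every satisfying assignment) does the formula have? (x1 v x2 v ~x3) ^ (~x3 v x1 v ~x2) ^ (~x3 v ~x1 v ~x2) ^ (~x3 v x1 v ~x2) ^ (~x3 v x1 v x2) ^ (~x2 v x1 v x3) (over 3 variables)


Find all satisfying assignments: 4 model(s).
Check which variables have the same value in every model.
No variable is fixed across all models.
Backbone size = 0.

0


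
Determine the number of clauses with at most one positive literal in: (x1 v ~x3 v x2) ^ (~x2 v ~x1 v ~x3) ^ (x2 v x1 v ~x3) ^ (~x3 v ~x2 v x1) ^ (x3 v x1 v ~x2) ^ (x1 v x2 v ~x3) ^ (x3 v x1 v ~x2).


A Horn clause has at most one positive literal.
Clause 1: 2 positive lit(s) -> not Horn
Clause 2: 0 positive lit(s) -> Horn
Clause 3: 2 positive lit(s) -> not Horn
Clause 4: 1 positive lit(s) -> Horn
Clause 5: 2 positive lit(s) -> not Horn
Clause 6: 2 positive lit(s) -> not Horn
Clause 7: 2 positive lit(s) -> not Horn
Total Horn clauses = 2.

2


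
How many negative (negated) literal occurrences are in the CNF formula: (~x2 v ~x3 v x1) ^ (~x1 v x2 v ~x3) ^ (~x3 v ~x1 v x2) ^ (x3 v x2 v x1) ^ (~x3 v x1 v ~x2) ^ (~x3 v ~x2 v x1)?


Scan each clause for negated literals.
Clause 1: 2 negative; Clause 2: 2 negative; Clause 3: 2 negative; Clause 4: 0 negative; Clause 5: 2 negative; Clause 6: 2 negative.
Total negative literal occurrences = 10.

10


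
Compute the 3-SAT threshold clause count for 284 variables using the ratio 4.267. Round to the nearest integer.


The 3-SAT phase transition occurs at approximately 4.267 clauses per variable.
m = 4.267 * 284 = 1211.828.
Rounded to nearest integer: 1212.

1212


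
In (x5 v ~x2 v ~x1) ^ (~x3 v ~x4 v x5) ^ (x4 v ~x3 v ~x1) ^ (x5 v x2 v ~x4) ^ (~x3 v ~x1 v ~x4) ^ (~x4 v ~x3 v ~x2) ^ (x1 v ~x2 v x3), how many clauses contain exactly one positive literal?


A definite clause has exactly one positive literal.
Clause 1: 1 positive -> definite
Clause 2: 1 positive -> definite
Clause 3: 1 positive -> definite
Clause 4: 2 positive -> not definite
Clause 5: 0 positive -> not definite
Clause 6: 0 positive -> not definite
Clause 7: 2 positive -> not definite
Definite clause count = 3.

3


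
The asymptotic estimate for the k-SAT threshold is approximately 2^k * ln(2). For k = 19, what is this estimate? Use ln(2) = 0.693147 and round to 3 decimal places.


Using the asymptotic formula: threshold ~ 2^k * ln(2).
2^19 = 524288.
524288 * 0.693147 = 363408.654.

363408.654


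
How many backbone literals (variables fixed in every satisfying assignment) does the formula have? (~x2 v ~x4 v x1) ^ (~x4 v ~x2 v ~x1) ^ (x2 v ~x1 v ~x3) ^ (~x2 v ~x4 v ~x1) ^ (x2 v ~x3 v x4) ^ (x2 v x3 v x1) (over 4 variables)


Find all satisfying assignments: 7 model(s).
Check which variables have the same value in every model.
No variable is fixed across all models.
Backbone size = 0.

0


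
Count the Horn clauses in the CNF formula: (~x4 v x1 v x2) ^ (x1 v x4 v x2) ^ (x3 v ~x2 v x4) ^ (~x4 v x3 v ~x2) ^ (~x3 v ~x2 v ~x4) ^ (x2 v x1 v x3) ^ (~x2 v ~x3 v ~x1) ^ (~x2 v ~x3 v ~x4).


A Horn clause has at most one positive literal.
Clause 1: 2 positive lit(s) -> not Horn
Clause 2: 3 positive lit(s) -> not Horn
Clause 3: 2 positive lit(s) -> not Horn
Clause 4: 1 positive lit(s) -> Horn
Clause 5: 0 positive lit(s) -> Horn
Clause 6: 3 positive lit(s) -> not Horn
Clause 7: 0 positive lit(s) -> Horn
Clause 8: 0 positive lit(s) -> Horn
Total Horn clauses = 4.

4


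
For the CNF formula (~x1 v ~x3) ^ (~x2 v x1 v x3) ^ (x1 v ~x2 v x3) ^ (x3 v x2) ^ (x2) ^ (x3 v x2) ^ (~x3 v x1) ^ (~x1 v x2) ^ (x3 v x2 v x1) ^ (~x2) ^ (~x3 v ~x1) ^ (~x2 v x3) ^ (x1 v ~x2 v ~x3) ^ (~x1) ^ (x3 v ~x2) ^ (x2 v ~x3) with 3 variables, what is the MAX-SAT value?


Enumerate all 8 truth assignments.
For each, count how many of the 16 clauses are satisfied.
The formula is not fully satisfiable, so the maximum is below 16.
Maximum simultaneously satisfiable clauses = 13.

13
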